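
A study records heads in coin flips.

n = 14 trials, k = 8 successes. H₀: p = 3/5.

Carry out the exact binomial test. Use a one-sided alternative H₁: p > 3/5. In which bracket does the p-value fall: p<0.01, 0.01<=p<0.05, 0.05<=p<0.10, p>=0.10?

Exact binomial: n=14, k=8, p₀=3/5=0.6000
P(X≥8) from Σ C(n,i)·p₀^i·(1−p₀)^(n−i)
p-value (one-sided, H₁ greater) = 0.69245
→ bracket: p>=0.10

p-value bracket: p>=0.10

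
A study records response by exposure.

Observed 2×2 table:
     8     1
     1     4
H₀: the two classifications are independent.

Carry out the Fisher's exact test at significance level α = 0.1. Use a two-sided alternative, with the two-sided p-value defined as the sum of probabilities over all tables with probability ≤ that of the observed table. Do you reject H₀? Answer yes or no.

Margins: r₁=9, r₂=5, c₁=9, c₂=5, n=14
p_obs = C(9,8)·C(5,1)/C(14,9); sum pmf over tables with pmf ≤ p_obs
p-value (two-sided) = 0.02298
At α=0.1: p < α → reject H₀

reject H₀: yes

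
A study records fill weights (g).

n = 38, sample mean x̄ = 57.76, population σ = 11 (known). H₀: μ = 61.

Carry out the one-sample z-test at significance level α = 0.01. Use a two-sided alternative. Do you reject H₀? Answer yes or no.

SE = σ/√n = 11/√38 = 1.7844
z = (x̄−μ₀)/SE = (57.76−61)/1.7844 = -1.8157
p-value (two-sided) = 0.06942
At α=0.01: p ≥ α → fail to reject H₀

reject H₀: no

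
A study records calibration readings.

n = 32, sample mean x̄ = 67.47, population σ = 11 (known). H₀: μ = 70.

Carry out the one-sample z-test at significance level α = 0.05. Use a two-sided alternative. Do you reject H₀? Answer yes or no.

SE = σ/√n = 11/√32 = 1.9445
z = (x̄−μ₀)/SE = (67.47−70)/1.9445 = -1.3011
p-value (two-sided) = 0.19323
At α=0.05: p ≥ α → fail to reject H₀

reject H₀: no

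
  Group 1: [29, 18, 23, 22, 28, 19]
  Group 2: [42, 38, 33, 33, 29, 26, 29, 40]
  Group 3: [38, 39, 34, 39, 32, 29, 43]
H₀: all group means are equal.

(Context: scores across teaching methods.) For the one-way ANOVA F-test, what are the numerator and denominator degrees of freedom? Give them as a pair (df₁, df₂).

degrees of freedom = [2, 18]

k = 3 groups, N = 21 total
df = (k−1, N−k) = (3−1, 21−3) = (2, 18)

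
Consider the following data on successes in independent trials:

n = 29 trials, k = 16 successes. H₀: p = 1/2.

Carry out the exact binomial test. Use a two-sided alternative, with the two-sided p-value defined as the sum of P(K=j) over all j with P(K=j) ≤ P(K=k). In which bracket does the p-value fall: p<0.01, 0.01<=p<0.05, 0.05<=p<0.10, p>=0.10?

p-value bracket: p>=0.10

Exact binomial: n=29, k=16, p₀=1/2=0.5000
P(X=j) = C(n,j)·p₀^j·(1−p₀)^(n−j); p = Σ P(X=j) over j with P(X=j) ≤ P(X=16)
p-value (two-sided) = 0.71107
→ bracket: p>=0.10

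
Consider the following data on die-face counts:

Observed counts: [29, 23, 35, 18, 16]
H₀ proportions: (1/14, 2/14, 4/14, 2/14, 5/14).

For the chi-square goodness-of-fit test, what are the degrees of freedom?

df = k − 1 = 5 − 1 = 4

degrees of freedom = 4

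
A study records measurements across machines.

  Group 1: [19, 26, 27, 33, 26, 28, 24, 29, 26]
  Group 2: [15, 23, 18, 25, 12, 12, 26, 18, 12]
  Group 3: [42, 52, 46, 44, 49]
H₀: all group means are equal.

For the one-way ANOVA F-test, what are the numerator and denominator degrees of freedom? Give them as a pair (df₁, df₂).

k = 3 groups, N = 23 total
df = (k−1, N−k) = (3−1, 23−3) = (2, 20)

degrees of freedom = [2, 20]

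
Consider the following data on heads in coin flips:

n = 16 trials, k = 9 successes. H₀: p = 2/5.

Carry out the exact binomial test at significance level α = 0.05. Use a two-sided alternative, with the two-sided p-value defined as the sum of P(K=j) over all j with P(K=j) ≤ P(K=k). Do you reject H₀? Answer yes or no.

reject H₀: no

Exact binomial: n=16, k=9, p₀=2/5=0.4000
P(X=j) = C(n,j)·p₀^j·(1−p₀)^(n−j); p = Σ P(X=j) over j with P(X=j) ≤ P(X=9)
p-value (two-sided) = 0.20742
At α=0.05: p ≥ α → fail to reject H₀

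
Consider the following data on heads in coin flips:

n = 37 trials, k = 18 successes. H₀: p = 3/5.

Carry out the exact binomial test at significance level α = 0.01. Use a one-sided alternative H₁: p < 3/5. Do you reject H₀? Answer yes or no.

Exact binomial: n=37, k=18, p₀=3/5=0.6000
P(X≤18) from Σ C(n,i)·p₀^i·(1−p₀)^(n−i)
p-value (one-sided, H₁ less) = 0.10798
At α=0.01: p ≥ α → fail to reject H₀

reject H₀: no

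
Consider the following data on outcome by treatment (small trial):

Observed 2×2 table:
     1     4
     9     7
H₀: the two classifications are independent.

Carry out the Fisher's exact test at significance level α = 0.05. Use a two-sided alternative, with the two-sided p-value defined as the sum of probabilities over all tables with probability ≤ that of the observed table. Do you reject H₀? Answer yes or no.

Margins: r₁=5, r₂=16, c₁=10, c₂=11, n=21
p_obs = C(5,1)·C(16,9)/C(21,10); sum pmf over tables with pmf ≤ p_obs
p-value (two-sided) = 0.31078
At α=0.05: p ≥ α → fail to reject H₀

reject H₀: no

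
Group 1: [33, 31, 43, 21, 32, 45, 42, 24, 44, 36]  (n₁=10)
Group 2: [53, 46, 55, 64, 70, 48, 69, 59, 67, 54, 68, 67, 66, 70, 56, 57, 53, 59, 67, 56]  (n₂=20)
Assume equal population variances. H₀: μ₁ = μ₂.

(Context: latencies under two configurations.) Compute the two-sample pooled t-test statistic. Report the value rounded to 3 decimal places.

x̄₁=35.100, s₁=8.439, n₁=10
x̄₂=60.200, s₂=7.557, n₂=20
s_p² = [9·8.439² + 19·7.557²]/28 = 61.6464
SE = √(s_p²·(1/10+1/20)) = 3.0409
t = (35.100−60.200)/3.0409 = -8.2542
df = 28

test statistic = -8.254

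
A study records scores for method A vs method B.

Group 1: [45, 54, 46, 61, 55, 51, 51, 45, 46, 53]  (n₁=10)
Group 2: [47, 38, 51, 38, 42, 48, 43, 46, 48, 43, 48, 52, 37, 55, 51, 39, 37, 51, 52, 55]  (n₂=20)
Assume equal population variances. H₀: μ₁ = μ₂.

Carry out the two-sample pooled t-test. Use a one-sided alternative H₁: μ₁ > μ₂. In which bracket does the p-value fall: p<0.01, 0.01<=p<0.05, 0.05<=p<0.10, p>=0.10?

x̄₁=50.700, s₁=5.272, n₁=10
x̄₂=46.050, s₂=6.048, n₂=20
s_p² = [9·5.272² + 19·6.048²]/28 = 33.7518
SE = √(s_p²·(1/10+1/20)) = 2.2501
t = (50.700−46.050)/2.2501 = 2.0666
df = 28
p-value (one-sided, H₁ greater) = 0.02407
→ bracket: 0.01<=p<0.05

p-value bracket: 0.01<=p<0.05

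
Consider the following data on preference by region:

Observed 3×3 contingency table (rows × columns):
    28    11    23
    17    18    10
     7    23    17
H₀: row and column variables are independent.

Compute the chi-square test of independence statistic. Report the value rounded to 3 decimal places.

test statistic = 18.055

Row totals [62, 45, 47], col totals [52, 52, 50], n=154
χ² = (28−20.94)²/20.94 + (11−20.94)²/20.94 + (23−20.13)²/20.13 + (17−15.19)²/15.19 + (18−15.19)²/15.19 + (10−14.61)²/14.61 + (7−15.87)²/15.87 + (23−15.87)²/15.87 + (17−15.26)²/15.26 = 18.0548
df = 4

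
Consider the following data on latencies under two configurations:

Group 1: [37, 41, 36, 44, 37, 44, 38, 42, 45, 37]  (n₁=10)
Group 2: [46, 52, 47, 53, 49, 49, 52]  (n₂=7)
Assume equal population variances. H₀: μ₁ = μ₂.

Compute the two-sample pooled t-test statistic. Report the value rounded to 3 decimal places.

test statistic = -6.122

x̄₁=40.100, s₁=3.479, n₁=10
x̄₂=49.714, s₂=2.690, n₂=7
s_p² = [9·3.479² + 6·2.690²]/15 = 10.1552
SE = √(s_p²·(1/10+1/7)) = 1.5704
t = (40.100−49.714)/1.5704 = -6.1220
df = 15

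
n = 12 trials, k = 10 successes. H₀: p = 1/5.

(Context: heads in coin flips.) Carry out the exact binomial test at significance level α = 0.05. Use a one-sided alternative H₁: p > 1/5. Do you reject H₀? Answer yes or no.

reject H₀: yes

Exact binomial: n=12, k=10, p₀=1/5=0.2000
P(X≥10) from Σ C(n,i)·p₀^i·(1−p₀)^(n−i)
p-value (one-sided, H₁ greater) = 0.00000
At α=0.05: p < α → reject H₀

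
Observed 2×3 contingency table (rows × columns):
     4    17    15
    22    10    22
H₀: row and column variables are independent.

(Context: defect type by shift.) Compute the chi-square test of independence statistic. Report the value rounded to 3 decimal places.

test statistic = 12.501

Row totals [36, 54], col totals [26, 27, 37], n=90
χ² = (4−10.40)²/10.40 + (17−10.80)²/10.80 + (15−14.80)²/14.80 + (22−15.60)²/15.60 + (10−16.20)²/16.20 + (22−22.20)²/22.20 = 12.5007
df = 2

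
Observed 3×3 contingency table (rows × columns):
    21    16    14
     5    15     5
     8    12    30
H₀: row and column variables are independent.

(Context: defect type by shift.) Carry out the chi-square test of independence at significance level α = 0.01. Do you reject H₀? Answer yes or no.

Row totals [51, 25, 50], col totals [34, 43, 49], n=126
χ² = (21−13.76)²/13.76 + (16−17.40)²/17.40 + (14−19.83)²/19.83 + (5−6.75)²/6.75 + (15−8.53)²/8.53 + (5−9.72)²/9.72 + (8−13.49)²/13.49 + (12−17.06)²/17.06 + (30−19.44)²/19.44 = 22.7537
df = 4
p-value (upper-tail) = 0.00014
At α=0.01: p < α → reject H₀

reject H₀: yes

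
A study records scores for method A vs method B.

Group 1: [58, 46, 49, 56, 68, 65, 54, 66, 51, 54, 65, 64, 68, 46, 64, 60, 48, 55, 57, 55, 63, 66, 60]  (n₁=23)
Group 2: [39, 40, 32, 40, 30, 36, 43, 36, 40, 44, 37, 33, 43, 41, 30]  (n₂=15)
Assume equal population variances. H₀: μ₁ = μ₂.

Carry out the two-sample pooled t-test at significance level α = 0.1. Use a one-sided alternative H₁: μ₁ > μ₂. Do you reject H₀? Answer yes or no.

reject H₀: yes

x̄₁=58.174, s₁=7.082, n₁=23
x̄₂=37.600, s₂=4.657, n₂=15
s_p² = [22·7.082² + 14·4.657²]/36 = 39.0807
SE = √(s_p²·(1/23+1/15)) = 2.0747
t = (58.174−37.600)/2.0747 = 9.9164
df = 36
p-value (one-sided, H₁ greater) = 0.00000
At α=0.1: p < α → reject H₀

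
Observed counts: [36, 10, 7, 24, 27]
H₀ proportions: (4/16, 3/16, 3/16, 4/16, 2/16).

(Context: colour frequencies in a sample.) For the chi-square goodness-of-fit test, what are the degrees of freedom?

degrees of freedom = 4

df = k − 1 = 5 − 1 = 4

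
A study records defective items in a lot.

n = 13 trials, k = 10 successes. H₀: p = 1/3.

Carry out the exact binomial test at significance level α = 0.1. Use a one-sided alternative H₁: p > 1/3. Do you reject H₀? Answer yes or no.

Exact binomial: n=13, k=10, p₀=1/3=0.3333
P(X≥10) from Σ C(n,i)·p₀^i·(1−p₀)^(n−i)
p-value (one-sided, H₁ greater) = 0.00165
At α=0.1: p < α → reject H₀

reject H₀: yes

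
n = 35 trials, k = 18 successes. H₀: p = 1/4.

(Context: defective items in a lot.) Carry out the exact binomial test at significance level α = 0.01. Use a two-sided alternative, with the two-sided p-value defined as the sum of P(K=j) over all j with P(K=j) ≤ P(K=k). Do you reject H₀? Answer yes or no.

Exact binomial: n=35, k=18, p₀=1/4=0.2500
P(X=j) = C(n,j)·p₀^j·(1−p₀)^(n−j); p = Σ P(X=j) over j with P(X=j) ≤ P(X=18)
p-value (two-sided) = 0.00123
At α=0.01: p < α → reject H₀

reject H₀: yes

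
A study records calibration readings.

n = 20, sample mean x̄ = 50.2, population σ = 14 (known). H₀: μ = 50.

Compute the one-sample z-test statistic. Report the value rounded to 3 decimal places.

test statistic = 0.064

SE = σ/√n = 14/√20 = 3.1305
z = (x̄−μ₀)/SE = (50.2−50)/3.1305 = 0.0639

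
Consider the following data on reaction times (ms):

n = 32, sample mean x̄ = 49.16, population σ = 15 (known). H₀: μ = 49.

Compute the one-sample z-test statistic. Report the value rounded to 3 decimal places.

test statistic = 0.060

SE = σ/√n = 15/√32 = 2.6517
z = (x̄−μ₀)/SE = (49.16−49)/2.6517 = 0.0603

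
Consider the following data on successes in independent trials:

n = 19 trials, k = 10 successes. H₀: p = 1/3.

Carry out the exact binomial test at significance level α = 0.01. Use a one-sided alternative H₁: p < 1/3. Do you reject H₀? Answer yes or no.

Exact binomial: n=19, k=10, p₀=1/3=0.3333
P(X≤10) from Σ C(n,i)·p₀^i·(1−p₀)^(n−i)
p-value (one-sided, H₁ less) = 0.97593
At α=0.01: p ≥ α → fail to reject H₀

reject H₀: no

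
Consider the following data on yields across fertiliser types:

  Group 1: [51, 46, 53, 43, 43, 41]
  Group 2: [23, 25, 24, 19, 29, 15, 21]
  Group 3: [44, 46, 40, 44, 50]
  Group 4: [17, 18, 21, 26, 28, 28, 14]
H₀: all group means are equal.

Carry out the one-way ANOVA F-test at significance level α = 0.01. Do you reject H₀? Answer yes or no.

reject H₀: yes

Group means [46.17, 22.29, 44.80, 21.71], grand mean 32.360
SSB = Σnᵢ(x̄ᵢ−x̄)² = 3421.270; SSW = ΣΣ(x−x̄ᵢ)² = 484.490
MSB = 3421.270/3 = 1140.4232; MSW = 484.490/21 = 23.0710
F = MSB/MSW = 49.4311
df = (3, 21)
p-value (upper-tail) = 0.00000
At α=0.01: p < α → reject H₀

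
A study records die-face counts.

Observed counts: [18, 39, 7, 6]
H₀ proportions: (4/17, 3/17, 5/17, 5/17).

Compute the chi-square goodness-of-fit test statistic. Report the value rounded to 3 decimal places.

n = 70; E_i = n·p_i = [16.47, 12.35, 20.59, 20.59]
χ² = (18−16.47)²/16.47 + (39−12.35)²/12.35 + (7−20.59)²/20.59 + (6−20.59)²/20.59 = 76.9286
df = 3

test statistic = 76.929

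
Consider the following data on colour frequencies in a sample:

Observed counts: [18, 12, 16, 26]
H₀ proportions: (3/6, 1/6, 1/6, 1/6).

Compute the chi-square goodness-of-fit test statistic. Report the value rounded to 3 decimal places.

test statistic = 26.667

n = 72; E_i = n·p_i = [36.00, 12.00, 12.00, 12.00]
χ² = (18−36.00)²/36.00 + (12−12.00)²/12.00 + (16−12.00)²/12.00 + (26−12.00)²/12.00 = 26.6667
df = 3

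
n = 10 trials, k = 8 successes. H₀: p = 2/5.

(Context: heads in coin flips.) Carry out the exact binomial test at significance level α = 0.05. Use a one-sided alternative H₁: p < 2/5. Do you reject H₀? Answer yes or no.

reject H₀: no

Exact binomial: n=10, k=8, p₀=2/5=0.4000
P(X≤8) from Σ C(n,i)·p₀^i·(1−p₀)^(n−i)
p-value (one-sided, H₁ less) = 0.99832
At α=0.05: p ≥ α → fail to reject H₀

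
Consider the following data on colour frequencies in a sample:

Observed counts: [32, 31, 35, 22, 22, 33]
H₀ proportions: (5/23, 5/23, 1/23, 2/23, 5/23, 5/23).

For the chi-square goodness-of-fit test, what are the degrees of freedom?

degrees of freedom = 5

df = k − 1 = 6 − 1 = 5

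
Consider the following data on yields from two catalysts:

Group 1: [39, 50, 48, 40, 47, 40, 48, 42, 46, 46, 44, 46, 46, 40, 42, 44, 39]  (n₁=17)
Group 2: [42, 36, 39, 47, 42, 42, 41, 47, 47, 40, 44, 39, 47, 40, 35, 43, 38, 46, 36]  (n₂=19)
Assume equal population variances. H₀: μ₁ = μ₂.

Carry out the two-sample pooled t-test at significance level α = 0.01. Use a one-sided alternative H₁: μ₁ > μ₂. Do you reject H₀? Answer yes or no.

reject H₀: no

x̄₁=43.941, s₁=3.526, n₁=17
x̄₂=41.632, s₂=3.961, n₂=19
s_p² = [16·3.526² + 18·3.961²]/34 = 14.1577
SE = √(s_p²·(1/17+1/19)) = 1.2562
t = (43.941−41.632)/1.2562 = 1.8386
df = 34
p-value (one-sided, H₁ greater) = 0.03736
At α=0.01: p ≥ α → fail to reject H₀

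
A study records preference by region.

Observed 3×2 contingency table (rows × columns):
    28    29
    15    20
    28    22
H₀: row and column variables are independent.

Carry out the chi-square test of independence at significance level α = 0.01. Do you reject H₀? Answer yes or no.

reject H₀: no

Row totals [57, 35, 50], col totals [71, 71], n=142
χ² = (28−28.50)²/28.50 + (29−28.50)²/28.50 + (15−17.50)²/17.50 + (20−17.50)²/17.50 + (28−25.00)²/25.00 + (22−25.00)²/25.00 = 1.4518
df = 2
p-value (upper-tail) = 0.48388
At α=0.01: p ≥ α → fail to reject H₀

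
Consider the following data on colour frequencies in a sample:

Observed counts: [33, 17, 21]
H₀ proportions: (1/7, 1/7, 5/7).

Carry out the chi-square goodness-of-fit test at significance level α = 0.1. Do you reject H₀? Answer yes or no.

reject H₀: yes

n = 71; E_i = n·p_i = [10.14, 10.14, 50.71]
χ² = (33−10.14)²/10.14 + (17−10.14)²/10.14 + (21−50.71)²/50.71 = 73.5549
df = 2
p-value (upper-tail) = 0.00000
At α=0.1: p < α → reject H₀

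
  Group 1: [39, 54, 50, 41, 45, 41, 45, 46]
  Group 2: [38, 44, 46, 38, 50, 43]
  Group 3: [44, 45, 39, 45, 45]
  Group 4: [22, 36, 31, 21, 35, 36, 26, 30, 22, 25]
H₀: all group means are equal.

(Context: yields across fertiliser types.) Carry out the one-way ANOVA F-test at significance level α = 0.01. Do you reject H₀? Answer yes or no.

reject H₀: yes

Group means [45.12, 43.17, 43.60, 28.40], grand mean 38.690
SSB = Σnᵢ(x̄ᵢ−x̄)² = 1630.899; SSW = ΣΣ(x−x̄ᵢ)² = 633.308
MSB = 1630.899/3 = 543.6329; MSW = 633.308/25 = 25.3323
F = MSB/MSW = 21.4600
df = (3, 25)
p-value (upper-tail) = 0.00000
At α=0.01: p < α → reject H₀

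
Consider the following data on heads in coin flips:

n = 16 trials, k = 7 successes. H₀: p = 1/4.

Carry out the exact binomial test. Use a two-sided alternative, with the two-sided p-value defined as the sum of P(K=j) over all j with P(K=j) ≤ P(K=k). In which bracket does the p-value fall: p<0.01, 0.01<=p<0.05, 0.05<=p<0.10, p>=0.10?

p-value bracket: 0.05<=p<0.10

Exact binomial: n=16, k=7, p₀=1/4=0.2500
P(X=j) = C(n,j)·p₀^j·(1−p₀)^(n−j); p = Σ P(X=j) over j with P(X=j) ≤ P(X=7)
p-value (two-sided) = 0.08958
→ bracket: 0.05<=p<0.10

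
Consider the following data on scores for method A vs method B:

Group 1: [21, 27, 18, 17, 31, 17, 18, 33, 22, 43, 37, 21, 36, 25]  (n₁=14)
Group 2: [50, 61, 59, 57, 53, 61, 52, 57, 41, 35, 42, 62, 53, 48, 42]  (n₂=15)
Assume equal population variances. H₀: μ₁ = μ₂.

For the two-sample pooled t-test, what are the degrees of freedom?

degrees of freedom = 27

df = n₁ + n₂ − 2 = 14 + 15 − 2 = 27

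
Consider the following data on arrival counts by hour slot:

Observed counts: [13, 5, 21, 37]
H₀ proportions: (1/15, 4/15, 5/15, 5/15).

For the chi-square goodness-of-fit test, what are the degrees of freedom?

df = k − 1 = 4 − 1 = 3

degrees of freedom = 3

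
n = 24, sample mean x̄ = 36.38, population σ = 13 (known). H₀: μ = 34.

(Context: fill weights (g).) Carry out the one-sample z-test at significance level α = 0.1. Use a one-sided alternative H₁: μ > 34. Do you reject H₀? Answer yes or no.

reject H₀: no

SE = σ/√n = 13/√24 = 2.6536
z = (x̄−μ₀)/SE = (36.38−34)/2.6536 = 0.8969
p-value (one-sided, H₁ greater) = 0.18489
At α=0.1: p ≥ α → fail to reject H₀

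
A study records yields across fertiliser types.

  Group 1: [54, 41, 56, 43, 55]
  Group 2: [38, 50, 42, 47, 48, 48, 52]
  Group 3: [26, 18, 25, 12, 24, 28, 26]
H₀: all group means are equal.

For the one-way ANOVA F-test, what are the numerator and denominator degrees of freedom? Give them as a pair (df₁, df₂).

degrees of freedom = [2, 16]

k = 3 groups, N = 19 total
df = (k−1, N−k) = (3−1, 19−3) = (2, 16)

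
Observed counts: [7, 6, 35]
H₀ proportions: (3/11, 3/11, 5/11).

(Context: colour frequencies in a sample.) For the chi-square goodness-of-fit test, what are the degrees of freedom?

df = k − 1 = 3 − 1 = 2

degrees of freedom = 2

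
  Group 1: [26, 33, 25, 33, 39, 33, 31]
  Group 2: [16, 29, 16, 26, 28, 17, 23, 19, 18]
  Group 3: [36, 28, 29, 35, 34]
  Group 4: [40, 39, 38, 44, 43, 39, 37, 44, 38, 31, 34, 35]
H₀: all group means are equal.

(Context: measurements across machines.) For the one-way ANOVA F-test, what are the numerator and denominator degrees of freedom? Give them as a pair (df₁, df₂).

degrees of freedom = [3, 29]

k = 4 groups, N = 33 total
df = (k−1, N−k) = (4−1, 33−4) = (3, 29)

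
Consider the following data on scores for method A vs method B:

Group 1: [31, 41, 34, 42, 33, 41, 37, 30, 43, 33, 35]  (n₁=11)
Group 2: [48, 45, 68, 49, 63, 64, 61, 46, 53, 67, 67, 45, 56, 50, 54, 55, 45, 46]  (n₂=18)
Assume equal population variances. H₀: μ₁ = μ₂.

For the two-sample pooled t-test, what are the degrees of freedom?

degrees of freedom = 27

df = n₁ + n₂ − 2 = 11 + 18 − 2 = 27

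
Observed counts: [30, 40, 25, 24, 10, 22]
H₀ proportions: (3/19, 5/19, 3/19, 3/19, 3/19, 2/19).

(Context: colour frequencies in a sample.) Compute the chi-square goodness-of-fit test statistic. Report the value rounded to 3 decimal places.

test statistic = 12.031

n = 151; E_i = n·p_i = [23.84, 39.74, 23.84, 23.84, 23.84, 15.89]
χ² = (30−23.84)²/23.84 + (40−39.74)²/39.74 + (25−23.84)²/23.84 + (24−23.84)²/23.84 + (10−23.84)²/23.84 + (22−15.89)²/15.89 = 12.0309
df = 5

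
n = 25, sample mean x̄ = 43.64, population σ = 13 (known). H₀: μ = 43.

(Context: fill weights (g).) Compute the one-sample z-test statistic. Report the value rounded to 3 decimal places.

SE = σ/√n = 13/√25 = 2.6000
z = (x̄−μ₀)/SE = (43.64−43)/2.6000 = 0.2462

test statistic = 0.246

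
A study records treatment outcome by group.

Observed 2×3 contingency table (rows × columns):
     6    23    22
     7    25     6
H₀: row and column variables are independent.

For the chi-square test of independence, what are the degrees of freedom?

df = (r−1)(c−1) = (2−1)·(3−1) = 2

degrees of freedom = 2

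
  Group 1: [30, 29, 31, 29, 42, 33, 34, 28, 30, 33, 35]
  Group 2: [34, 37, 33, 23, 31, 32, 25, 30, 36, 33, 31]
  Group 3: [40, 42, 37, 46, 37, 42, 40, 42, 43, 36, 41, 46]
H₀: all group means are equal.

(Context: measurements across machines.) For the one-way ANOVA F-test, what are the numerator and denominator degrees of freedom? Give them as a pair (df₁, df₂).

k = 3 groups, N = 34 total
df = (k−1, N−k) = (3−1, 34−3) = (2, 31)

degrees of freedom = [2, 31]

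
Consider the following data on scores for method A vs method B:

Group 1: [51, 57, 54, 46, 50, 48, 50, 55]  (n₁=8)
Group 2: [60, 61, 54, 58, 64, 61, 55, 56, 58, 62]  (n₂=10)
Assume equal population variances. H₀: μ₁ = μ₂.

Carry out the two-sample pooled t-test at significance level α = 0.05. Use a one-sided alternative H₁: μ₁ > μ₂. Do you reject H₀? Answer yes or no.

reject H₀: no

x̄₁=51.375, s₁=3.701, n₁=8
x̄₂=58.900, s₂=3.247, n₂=10
s_p² = [7·3.701² + 9·3.247²]/16 = 11.9234
SE = √(s_p²·(1/8+1/10)) = 1.6379
t = (51.375−58.900)/1.6379 = -4.5942
df = 16
p-value (one-sided, H₁ greater) = 0.99985
At α=0.05: p ≥ α → fail to reject H₀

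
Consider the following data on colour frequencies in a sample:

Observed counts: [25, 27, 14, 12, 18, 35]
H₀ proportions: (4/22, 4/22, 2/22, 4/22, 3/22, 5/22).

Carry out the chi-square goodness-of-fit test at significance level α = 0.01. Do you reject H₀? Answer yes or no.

reject H₀: no

n = 131; E_i = n·p_i = [23.82, 23.82, 11.91, 23.82, 17.86, 29.77]
χ² = (25−23.82)²/23.82 + (27−23.82)²/23.82 + (14−11.91)²/11.91 + (12−23.82)²/23.82 + (18−17.86)²/17.86 + (35−29.77)²/29.77 = 7.6336
df = 5
p-value (upper-tail) = 0.17762
At α=0.01: p ≥ α → fail to reject H₀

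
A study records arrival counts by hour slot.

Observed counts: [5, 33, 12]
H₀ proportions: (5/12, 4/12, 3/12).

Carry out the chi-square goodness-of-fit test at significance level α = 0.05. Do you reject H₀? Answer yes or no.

n = 50; E_i = n·p_i = [20.83, 16.67, 12.50]
χ² = (5−20.83)²/20.83 + (33−16.67)²/16.67 + (12−12.50)²/12.50 = 28.0600
df = 2
p-value (upper-tail) = 0.00000
At α=0.05: p < α → reject H₀

reject H₀: yes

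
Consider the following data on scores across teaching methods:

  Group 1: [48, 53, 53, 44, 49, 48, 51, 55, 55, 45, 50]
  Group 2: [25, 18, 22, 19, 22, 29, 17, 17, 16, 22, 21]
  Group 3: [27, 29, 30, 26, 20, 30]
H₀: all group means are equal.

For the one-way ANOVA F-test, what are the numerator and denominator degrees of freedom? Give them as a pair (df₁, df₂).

degrees of freedom = [2, 25]

k = 3 groups, N = 28 total
df = (k−1, N−k) = (3−1, 28−3) = (2, 25)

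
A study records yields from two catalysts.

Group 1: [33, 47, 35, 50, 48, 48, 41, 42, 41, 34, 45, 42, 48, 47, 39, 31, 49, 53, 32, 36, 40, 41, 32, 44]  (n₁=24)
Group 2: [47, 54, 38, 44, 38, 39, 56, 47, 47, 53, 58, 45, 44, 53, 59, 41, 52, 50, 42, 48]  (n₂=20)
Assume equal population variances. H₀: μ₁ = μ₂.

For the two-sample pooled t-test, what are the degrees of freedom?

degrees of freedom = 42

df = n₁ + n₂ − 2 = 24 + 20 − 2 = 42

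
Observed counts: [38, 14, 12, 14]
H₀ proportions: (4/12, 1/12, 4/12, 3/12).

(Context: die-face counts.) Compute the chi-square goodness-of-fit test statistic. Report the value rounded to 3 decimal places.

n = 78; E_i = n·p_i = [26.00, 6.50, 26.00, 19.50]
χ² = (38−26.00)²/26.00 + (14−6.50)²/6.50 + (12−26.00)²/26.00 + (14−19.50)²/19.50 = 23.2821
df = 3

test statistic = 23.282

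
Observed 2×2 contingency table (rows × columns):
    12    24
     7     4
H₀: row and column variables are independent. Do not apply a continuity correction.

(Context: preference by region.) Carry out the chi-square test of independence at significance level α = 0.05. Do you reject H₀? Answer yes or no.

reject H₀: no

Row totals [36, 11], col totals [19, 28], n=47
χ² = (12−14.55)²/14.55 + (24−21.45)²/21.45 + (7−4.45)²/4.45 + (4−6.55)²/6.55 = 3.2126
df = 1
p-value (upper-tail) = 0.07307
At α=0.05: p ≥ α → fail to reject H₀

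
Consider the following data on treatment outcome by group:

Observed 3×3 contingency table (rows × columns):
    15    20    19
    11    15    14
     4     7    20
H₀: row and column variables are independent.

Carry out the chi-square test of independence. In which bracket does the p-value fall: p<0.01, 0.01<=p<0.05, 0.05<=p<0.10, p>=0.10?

p-value bracket: 0.05<=p<0.10

Row totals [54, 40, 31], col totals [30, 42, 53], n=125
χ² = (15−12.96)²/12.96 + (20−18.14)²/18.14 + (19−22.90)²/22.90 + (11−9.60)²/9.60 + (15−13.44)²/13.44 + (14−16.96)²/16.96 + (4−7.44)²/7.44 + (7−10.42)²/10.42 + (20−13.14)²/13.14 = 8.3627
df = 4
p-value (upper-tail) = 0.07916
→ bracket: 0.05<=p<0.10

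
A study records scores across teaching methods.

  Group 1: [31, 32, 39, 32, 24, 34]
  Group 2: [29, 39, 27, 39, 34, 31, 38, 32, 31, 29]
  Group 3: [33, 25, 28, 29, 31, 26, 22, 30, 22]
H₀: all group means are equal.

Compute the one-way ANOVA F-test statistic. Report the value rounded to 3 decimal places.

test statistic = 4.277

Group means [32.00, 32.90, 27.33], grand mean 30.680
SSB = Σnᵢ(x̄ᵢ−x̄)² = 160.540; SSW = ΣΣ(x−x̄ᵢ)² = 412.900
MSB = 160.540/2 = 80.2700; MSW = 412.900/22 = 18.7682
F = MSB/MSW = 4.2769
df = (2, 22)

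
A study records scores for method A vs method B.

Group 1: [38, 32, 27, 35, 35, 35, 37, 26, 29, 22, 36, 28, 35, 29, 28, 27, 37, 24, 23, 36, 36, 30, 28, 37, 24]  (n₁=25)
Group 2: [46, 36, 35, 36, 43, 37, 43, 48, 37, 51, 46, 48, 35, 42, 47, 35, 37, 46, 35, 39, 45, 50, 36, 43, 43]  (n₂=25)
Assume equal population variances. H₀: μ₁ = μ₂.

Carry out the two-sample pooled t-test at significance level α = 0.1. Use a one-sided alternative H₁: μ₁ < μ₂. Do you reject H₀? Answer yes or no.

reject H₀: yes

x̄₁=30.960, s₁=5.135, n₁=25
x̄₂=41.560, s₂=5.347, n₂=25
s_p² = [24·5.135² + 24·5.347²]/48 = 27.4817
SE = √(s_p²·(1/25+1/25)) = 1.4827
t = (30.960−41.560)/1.4827 = -7.1489
df = 48
p-value (one-sided, H₁ less) = 0.00000
At α=0.1: p < α → reject H₀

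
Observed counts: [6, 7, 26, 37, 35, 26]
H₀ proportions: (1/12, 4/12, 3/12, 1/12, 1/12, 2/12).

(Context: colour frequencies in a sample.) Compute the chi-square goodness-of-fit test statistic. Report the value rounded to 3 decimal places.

n = 137; E_i = n·p_i = [11.42, 45.67, 34.25, 11.42, 11.42, 22.83]
χ² = (6−11.42)²/11.42 + (7−45.67)²/45.67 + (26−34.25)²/34.25 + (37−11.42)²/11.42 + (35−11.42)²/11.42 + (26−22.83)²/22.83 = 143.7810
df = 5

test statistic = 143.781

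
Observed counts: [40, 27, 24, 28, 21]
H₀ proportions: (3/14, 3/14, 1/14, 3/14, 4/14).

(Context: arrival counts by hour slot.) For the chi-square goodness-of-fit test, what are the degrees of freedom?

df = k − 1 = 5 − 1 = 4

degrees of freedom = 4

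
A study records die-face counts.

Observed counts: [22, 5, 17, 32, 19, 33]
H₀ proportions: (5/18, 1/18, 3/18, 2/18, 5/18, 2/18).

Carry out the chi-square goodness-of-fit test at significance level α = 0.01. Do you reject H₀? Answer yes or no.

reject H₀: yes

n = 128; E_i = n·p_i = [35.56, 7.11, 21.33, 14.22, 35.56, 14.22]
χ² = (22−35.56)²/35.56 + (5−7.11)²/7.11 + (17−21.33)²/21.33 + (32−14.22)²/14.22 + (19−35.56)²/35.56 + (33−14.22)²/14.22 = 61.3984
df = 5
p-value (upper-tail) = 0.00000
At α=0.01: p < α → reject H₀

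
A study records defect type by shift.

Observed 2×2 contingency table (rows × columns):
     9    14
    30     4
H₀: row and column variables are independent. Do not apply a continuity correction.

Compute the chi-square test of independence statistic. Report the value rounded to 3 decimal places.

Row totals [23, 34], col totals [39, 18], n=57
χ² = (9−15.74)²/15.74 + (14−7.26)²/7.26 + (30−23.26)²/23.26 + (4−10.74)²/10.74 = 15.3106
df = 1

test statistic = 15.311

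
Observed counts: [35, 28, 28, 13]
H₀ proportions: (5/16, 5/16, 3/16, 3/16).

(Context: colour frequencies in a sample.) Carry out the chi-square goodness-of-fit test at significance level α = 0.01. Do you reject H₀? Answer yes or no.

reject H₀: no

n = 104; E_i = n·p_i = [32.50, 32.50, 19.50, 19.50]
χ² = (35−32.50)²/32.50 + (28−32.50)²/32.50 + (28−19.50)²/19.50 + (13−19.50)²/19.50 = 6.6872
df = 3
p-value (upper-tail) = 0.08257
At α=0.01: p ≥ α → fail to reject H₀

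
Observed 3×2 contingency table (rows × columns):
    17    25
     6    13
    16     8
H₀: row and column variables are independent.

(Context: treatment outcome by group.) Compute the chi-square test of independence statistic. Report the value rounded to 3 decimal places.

Row totals [42, 19, 24], col totals [39, 46], n=85
χ² = (17−19.27)²/19.27 + (25−22.73)²/22.73 + (6−8.72)²/8.72 + (13−10.28)²/10.28 + (16−11.01)²/11.01 + (8−12.99)²/12.99 = 6.2352
df = 2

test statistic = 6.235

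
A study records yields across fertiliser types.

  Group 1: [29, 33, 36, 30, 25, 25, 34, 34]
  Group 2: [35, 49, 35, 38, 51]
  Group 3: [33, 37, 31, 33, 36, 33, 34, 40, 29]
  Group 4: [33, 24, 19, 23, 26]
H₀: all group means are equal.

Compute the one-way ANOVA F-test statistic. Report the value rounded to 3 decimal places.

test statistic = 10.127

Group means [30.75, 41.60, 34.00, 25.00], grand mean 32.778
SSB = Σnᵢ(x̄ᵢ−x̄)² = 737.967; SSW = ΣΣ(x−x̄ᵢ)² = 558.700
MSB = 737.967/3 = 245.9889; MSW = 558.700/23 = 24.2913
F = MSB/MSW = 10.1266
df = (3, 23)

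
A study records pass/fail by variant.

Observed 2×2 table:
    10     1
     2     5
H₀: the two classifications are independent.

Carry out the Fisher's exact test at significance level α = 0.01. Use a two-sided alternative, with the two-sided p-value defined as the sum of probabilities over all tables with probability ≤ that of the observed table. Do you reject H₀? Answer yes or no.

reject H₀: no

Margins: r₁=11, r₂=7, c₁=12, c₂=6, n=18
p_obs = C(11,10)·C(7,2)/C(18,12); sum pmf over tables with pmf ≤ p_obs
p-value (two-sided) = 0.01282
At α=0.01: p ≥ α → fail to reject H₀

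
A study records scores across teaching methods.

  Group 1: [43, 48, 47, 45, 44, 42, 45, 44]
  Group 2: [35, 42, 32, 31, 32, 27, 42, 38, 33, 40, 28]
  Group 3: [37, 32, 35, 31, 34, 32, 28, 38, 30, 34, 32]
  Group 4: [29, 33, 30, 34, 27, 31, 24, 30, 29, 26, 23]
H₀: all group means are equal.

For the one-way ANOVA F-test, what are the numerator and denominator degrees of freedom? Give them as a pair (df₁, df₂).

degrees of freedom = [3, 37]

k = 4 groups, N = 41 total
df = (k−1, N−k) = (4−1, 41−4) = (3, 37)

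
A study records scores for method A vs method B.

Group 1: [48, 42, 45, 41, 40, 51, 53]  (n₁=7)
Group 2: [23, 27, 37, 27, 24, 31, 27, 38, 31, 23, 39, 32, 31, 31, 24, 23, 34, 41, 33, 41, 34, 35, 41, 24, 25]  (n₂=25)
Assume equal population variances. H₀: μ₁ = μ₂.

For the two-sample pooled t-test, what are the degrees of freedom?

degrees of freedom = 30

df = n₁ + n₂ − 2 = 7 + 25 − 2 = 30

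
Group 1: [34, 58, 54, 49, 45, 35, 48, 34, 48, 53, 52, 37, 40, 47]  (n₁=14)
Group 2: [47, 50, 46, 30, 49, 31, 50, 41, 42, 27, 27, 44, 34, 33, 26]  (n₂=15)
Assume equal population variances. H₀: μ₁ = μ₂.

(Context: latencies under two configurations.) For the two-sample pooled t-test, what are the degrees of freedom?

df = n₁ + n₂ − 2 = 14 + 15 − 2 = 27

degrees of freedom = 27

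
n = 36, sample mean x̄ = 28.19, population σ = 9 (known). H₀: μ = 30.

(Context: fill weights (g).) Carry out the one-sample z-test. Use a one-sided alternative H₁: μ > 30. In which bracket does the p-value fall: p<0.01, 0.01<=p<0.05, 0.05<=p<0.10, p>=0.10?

SE = σ/√n = 9/√36 = 1.5000
z = (x̄−μ₀)/SE = (28.19−30)/1.5000 = -1.2067
p-value (one-sided, H₁ greater) = 0.88622
→ bracket: p>=0.10

p-value bracket: p>=0.10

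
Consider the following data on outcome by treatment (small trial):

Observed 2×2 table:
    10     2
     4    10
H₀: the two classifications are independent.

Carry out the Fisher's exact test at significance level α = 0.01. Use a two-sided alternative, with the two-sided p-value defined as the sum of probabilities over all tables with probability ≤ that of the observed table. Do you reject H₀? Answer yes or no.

Margins: r₁=12, r₂=14, c₁=14, c₂=12, n=26
p_obs = C(12,10)·C(14,4)/C(26,14); sum pmf over tables with pmf ≤ p_obs
p-value (two-sided) = 0.00794
At α=0.01: p < α → reject H₀

reject H₀: yes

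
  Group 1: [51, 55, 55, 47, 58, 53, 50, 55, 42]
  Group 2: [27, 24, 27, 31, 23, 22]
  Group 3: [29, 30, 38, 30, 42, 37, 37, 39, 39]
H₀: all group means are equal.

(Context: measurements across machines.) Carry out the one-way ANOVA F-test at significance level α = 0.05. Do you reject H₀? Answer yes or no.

Group means [51.78, 25.67, 35.67], grand mean 39.208
SSB = Σnᵢ(x̄ᵢ−x̄)² = 2635.069; SSW = ΣΣ(x−x̄ᵢ)² = 428.889
MSB = 2635.069/2 = 1317.5347; MSW = 428.889/21 = 20.4233
F = MSB/MSW = 64.5114
df = (2, 21)
p-value (upper-tail) = 0.00000
At α=0.05: p < α → reject H₀

reject H₀: yes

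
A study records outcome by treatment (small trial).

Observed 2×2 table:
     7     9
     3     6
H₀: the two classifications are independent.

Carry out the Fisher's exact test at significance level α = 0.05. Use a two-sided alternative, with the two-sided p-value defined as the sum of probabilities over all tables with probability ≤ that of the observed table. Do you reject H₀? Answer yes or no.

Margins: r₁=16, r₂=9, c₁=10, c₂=15, n=25
p_obs = C(16,7)·C(9,3)/C(25,10); sum pmf over tables with pmf ≤ p_obs
p-value (two-sided) = 0.69132
At α=0.05: p ≥ α → fail to reject H₀

reject H₀: no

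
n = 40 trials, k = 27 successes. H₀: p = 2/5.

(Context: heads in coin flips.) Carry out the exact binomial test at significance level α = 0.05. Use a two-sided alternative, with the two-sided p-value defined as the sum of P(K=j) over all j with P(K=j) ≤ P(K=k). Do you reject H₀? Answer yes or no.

reject H₀: yes

Exact binomial: n=40, k=27, p₀=2/5=0.4000
P(X=j) = C(n,j)·p₀^j·(1−p₀)^(n−j); p = Σ P(X=j) over j with P(X=j) ≤ P(X=27)
p-value (two-sided) = 0.00055
At α=0.05: p < α → reject H₀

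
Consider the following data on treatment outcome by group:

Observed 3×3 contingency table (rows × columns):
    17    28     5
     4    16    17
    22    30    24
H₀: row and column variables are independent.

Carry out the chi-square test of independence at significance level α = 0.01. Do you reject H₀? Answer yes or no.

Row totals [50, 37, 76], col totals [43, 74, 46], n=163
χ² = (17−13.19)²/13.19 + (28−22.70)²/22.70 + (5−14.11)²/14.11 + (4−9.76)²/9.76 + (16−16.80)²/16.80 + (17−10.44)²/10.44 + (22−20.05)²/20.05 + (30−34.50)²/34.50 + (24−21.45)²/21.45 = 16.8586
df = 4
p-value (upper-tail) = 0.00206
At α=0.01: p < α → reject H₀

reject H₀: yes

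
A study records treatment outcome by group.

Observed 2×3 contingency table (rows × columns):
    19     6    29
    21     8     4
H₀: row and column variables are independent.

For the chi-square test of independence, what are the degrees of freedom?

degrees of freedom = 2

df = (r−1)(c−1) = (2−1)·(3−1) = 2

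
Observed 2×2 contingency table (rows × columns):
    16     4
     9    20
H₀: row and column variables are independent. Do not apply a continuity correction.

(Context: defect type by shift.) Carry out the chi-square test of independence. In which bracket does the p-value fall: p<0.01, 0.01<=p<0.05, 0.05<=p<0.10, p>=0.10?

Row totals [20, 29], col totals [25, 24], n=49
χ² = (16−10.20)²/10.20 + (4−9.80)²/9.80 + (9−14.80)²/14.80 + (20−14.20)²/14.20 = 11.3567
df = 1
p-value (upper-tail) = 0.00075
→ bracket: p<0.01

p-value bracket: p<0.01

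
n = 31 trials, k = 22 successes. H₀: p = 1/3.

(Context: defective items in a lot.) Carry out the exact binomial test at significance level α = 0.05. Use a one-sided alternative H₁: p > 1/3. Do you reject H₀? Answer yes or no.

reject H₀: yes

Exact binomial: n=31, k=22, p₀=1/3=0.3333
P(X≥22) from Σ C(n,i)·p₀^i·(1−p₀)^(n−i)
p-value (one-sided, H₁ greater) = 0.00002
At α=0.05: p < α → reject H₀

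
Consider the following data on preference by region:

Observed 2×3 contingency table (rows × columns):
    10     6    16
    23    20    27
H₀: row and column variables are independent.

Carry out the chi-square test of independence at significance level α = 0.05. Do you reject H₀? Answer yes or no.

Row totals [32, 70], col totals [33, 26, 43], n=102
χ² = (10−10.35)²/10.35 + (6−8.16)²/8.16 + (16−13.49)²/13.49 + (23−22.65)²/22.65 + (20−17.84)²/17.84 + (27−29.51)²/29.51 = 1.5290
df = 2
p-value (upper-tail) = 0.46557
At α=0.05: p ≥ α → fail to reject H₀

reject H₀: no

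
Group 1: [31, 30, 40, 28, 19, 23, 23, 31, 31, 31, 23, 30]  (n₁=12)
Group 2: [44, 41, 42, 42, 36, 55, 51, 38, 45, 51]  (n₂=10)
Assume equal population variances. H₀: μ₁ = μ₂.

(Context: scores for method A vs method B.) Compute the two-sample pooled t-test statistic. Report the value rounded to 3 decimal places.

test statistic = -6.489

x̄₁=28.333, s₁=5.581, n₁=12
x̄₂=44.500, s₂=6.096, n₂=10
s_p² = [11·5.581² + 9·6.096²]/20 = 33.8583
SE = √(s_p²·(1/12+1/10)) = 2.4915
t = (28.333−44.500)/2.4915 = -6.4888
df = 20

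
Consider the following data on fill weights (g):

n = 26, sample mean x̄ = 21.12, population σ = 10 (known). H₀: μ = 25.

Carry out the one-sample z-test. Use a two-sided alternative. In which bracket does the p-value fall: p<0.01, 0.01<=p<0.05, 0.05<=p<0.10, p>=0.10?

p-value bracket: 0.01<=p<0.05

SE = σ/√n = 10/√26 = 1.9612
z = (x̄−μ₀)/SE = (21.12−25)/1.9612 = -1.9784
p-value (two-sided) = 0.04788
→ bracket: 0.01<=p<0.05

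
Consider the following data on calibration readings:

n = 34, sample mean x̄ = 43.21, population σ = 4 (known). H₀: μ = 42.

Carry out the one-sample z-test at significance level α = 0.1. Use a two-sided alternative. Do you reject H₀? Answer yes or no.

reject H₀: yes

SE = σ/√n = 4/√34 = 0.6860
z = (x̄−μ₀)/SE = (43.21−42)/0.6860 = 1.7639
p-value (two-sided) = 0.07776
At α=0.1: p < α → reject H₀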